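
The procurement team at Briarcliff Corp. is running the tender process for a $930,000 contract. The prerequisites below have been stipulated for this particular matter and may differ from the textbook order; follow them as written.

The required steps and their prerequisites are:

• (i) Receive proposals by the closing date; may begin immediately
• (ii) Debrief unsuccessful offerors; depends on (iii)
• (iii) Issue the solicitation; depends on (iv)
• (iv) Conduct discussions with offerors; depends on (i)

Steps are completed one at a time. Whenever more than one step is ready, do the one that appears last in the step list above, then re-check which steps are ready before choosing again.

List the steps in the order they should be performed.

(i), (iv), (iii), (ii)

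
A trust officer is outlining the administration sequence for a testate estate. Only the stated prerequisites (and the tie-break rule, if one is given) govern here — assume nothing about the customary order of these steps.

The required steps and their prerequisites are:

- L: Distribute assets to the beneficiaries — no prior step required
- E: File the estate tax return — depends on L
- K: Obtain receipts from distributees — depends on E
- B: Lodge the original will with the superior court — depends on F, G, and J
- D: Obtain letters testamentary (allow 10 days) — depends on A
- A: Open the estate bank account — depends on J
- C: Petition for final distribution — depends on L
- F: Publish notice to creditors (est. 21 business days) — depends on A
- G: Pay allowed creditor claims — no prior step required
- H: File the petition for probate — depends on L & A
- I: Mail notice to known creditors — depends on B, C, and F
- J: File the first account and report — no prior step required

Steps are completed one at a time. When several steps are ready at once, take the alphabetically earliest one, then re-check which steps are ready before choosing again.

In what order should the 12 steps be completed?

G, J, A, D, F, B, L, C, E, H, I, K

Nothing is required for G, J and L. G has the earlier label → G first.
J and L are both available; J has the earlier label → J.
Ready: A and L. A has the earlier label → A.
D, F and L are all available; D has the earlier label → D.
Ready: F and L. F has the earlier label → F.
Now B and L have their prerequisites met. B has the earlier label, so B next.
Next only L has its prerequisites met → L.
Now C, E and H have their prerequisites met. C has the earlier label, so C next.
I now also ready, so the ready set is {E, H, I}; E has the earlier label → E.
Ready: H, I and K. H has the earlier label → H.
Ready: I and K. I has the earlier label → I.
K needed E, now all done → K.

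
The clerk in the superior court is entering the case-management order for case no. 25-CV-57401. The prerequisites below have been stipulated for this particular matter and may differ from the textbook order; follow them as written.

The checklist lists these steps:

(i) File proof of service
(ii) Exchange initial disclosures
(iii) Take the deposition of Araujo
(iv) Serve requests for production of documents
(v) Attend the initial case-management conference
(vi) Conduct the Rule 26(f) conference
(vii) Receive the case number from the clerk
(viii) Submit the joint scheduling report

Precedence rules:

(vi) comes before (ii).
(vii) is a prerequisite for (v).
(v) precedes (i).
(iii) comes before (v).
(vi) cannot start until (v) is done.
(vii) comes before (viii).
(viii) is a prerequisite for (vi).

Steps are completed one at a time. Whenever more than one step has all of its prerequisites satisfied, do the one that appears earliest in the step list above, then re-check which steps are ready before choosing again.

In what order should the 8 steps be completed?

Nothing is required for (iii), (iv) and (vii). (iii) is listed earlier → (iii) first.
(iv) and (vii) are both available; (iv) is listed earlier → (iv).
(vii) is the only step now ready → (vii).
(v) and (viii) are both available; (v) is listed earlier → (v).
(i) and (viii) are both available; (i) is listed earlier → (i).
That leaves (viii) as the only ready step → (viii).
(vi) is the only step now ready → (vi).
Next only (ii) has its prerequisites met → (ii).

(iii) (iv) (vii) (v) (i) (viii) (vi) (ii)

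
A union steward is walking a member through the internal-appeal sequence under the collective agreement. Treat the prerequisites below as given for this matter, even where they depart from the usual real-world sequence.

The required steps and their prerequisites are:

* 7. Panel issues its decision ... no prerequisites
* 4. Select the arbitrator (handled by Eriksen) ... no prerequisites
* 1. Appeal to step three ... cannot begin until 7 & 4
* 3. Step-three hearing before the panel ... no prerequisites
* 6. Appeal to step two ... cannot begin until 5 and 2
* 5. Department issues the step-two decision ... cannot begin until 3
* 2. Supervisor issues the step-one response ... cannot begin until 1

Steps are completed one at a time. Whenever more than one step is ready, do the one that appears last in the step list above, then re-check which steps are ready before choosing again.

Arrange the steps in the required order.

3 → 5 → 4 → 7 → 1 → 2 → 6

3, 4 and 7 have no prerequisites; 3 is listed later, so 3 is first.
Ready: 5, 4 and 7. 5 is listed later → 5.
Ready: 4 and 7. 4 is listed later → 4.
7 is the only step now ready → 7.
That leaves 1 as the only ready step → 1.
2 is the only step now ready → 2.
6 needed 2 and 5, now all done → 6.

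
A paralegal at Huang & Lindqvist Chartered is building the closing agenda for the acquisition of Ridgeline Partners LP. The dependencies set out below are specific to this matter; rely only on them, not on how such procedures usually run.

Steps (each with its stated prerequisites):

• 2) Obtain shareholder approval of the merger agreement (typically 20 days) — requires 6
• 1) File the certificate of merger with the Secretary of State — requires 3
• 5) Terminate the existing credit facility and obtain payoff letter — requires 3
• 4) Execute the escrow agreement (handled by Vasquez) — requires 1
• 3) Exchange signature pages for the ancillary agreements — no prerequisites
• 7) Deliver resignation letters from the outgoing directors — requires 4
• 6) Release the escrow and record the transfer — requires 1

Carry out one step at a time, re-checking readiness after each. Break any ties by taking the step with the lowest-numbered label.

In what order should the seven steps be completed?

3, 1, 4, 5, 6, 2, 7

3 has no prerequisites → 3 first.
Ready: 1 and 5. 1 has the earlier label → 1.
Ready: 4, 5 and 6. 4 has the earlier label → 4.
7 now also ready, so the ready set is {5, 6, 7}; 5 has the earlier label → 5.
Now 6 and 7 have their prerequisites met. 6 has the earlier label, so 6 next.
Now 2 and 7 have their prerequisites met. 2 has the earlier label, so 2 next.
7 needed 4, now all done → 7.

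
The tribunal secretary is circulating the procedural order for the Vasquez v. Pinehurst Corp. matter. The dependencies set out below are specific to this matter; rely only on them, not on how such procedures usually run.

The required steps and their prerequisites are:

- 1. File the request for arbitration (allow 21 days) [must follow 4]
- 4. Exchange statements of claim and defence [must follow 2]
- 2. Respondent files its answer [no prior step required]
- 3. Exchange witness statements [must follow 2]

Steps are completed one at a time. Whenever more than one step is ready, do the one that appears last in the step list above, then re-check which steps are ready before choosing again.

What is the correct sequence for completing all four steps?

2 is the only step with nothing outstanding, so it goes first.
Ready: 3 and 4. 3 is listed later → 3.
Next only 4 has its prerequisites met → 4.
Next only 1 has its prerequisites met → 1.

2, 3, 4, 1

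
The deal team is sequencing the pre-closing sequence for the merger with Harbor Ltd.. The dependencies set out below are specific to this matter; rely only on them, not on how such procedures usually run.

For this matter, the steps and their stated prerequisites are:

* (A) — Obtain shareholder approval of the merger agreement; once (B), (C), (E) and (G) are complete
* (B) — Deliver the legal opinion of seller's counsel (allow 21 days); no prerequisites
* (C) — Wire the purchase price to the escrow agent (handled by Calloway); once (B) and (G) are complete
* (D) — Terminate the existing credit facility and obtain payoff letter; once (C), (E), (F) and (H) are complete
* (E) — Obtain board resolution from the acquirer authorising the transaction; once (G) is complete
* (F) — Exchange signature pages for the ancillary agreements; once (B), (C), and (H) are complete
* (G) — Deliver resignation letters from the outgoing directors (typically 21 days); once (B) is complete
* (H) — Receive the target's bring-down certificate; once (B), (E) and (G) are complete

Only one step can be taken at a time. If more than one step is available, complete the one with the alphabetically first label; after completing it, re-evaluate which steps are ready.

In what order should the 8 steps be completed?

(B) is the only step with nothing outstanding, so it goes first.
That leaves (G) as the only ready step → (G).
(C) and (E) are both available; (C) has the earlier label → (C).
That leaves (E) as the only ready step → (E).
Ready: (A) and (H). (A) has the earlier label → (A).
(H) needed (B), (E) and (G), now all done → (H).
Next only (F) has its prerequisites met → (F).
(D) is the only step now ready → (D).

(B) (G) (C) (E) (A) (H) (F) (D)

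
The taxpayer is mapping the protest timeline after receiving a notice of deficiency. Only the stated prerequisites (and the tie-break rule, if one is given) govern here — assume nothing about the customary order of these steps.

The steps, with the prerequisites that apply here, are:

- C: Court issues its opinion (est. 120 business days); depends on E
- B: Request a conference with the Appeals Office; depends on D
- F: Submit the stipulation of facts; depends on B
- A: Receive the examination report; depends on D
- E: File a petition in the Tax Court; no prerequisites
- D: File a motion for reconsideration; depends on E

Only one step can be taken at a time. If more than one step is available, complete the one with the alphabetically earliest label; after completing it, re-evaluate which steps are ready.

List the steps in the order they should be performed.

E is the only step with nothing outstanding, so it goes first.
C and D are both available; C has the earlier label → C.
D needed E, now all done → D.
Now A and B have their prerequisites met. A has the earlier label, so A next.
B needed D, now all done → B.
Next only F has its prerequisites met → F.

E, C, D, A, B, F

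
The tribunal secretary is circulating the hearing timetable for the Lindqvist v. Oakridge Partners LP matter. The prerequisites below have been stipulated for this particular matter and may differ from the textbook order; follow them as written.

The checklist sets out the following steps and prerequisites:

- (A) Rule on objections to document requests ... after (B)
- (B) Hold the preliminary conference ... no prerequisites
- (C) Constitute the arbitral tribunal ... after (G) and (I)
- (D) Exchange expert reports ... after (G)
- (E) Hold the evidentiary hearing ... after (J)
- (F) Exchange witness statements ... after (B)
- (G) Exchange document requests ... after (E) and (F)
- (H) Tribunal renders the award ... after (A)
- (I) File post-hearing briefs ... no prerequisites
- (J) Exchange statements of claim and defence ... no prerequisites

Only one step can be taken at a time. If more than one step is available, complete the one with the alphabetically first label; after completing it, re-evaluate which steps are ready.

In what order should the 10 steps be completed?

(B), (I) and (J) have no prerequisites; (B) has the earlier label, so (B) is first.
(A) and (F) now also ready, so the ready set is {(A), (F), (I), (J)}; (A) has the earlier label → (A).
Ready: (F), (H), (I) and (J). (F) has the earlier label → (F).
Now (H), (I) and (J) have their prerequisites met. (H) has the earlier label, so (H) next.
Now (I) and (J) have their prerequisites met. (I) has the earlier label, so (I) next.
That leaves (J) as the only ready step → (J).
Next only (E) has its prerequisites met → (E).
Next only (G) has its prerequisites met → (G).
Ready: (C) and (D). (C) has the earlier label → (C).
That leaves (D) as the only ready step → (D).

(B), (A), (F), (H), (I), (J), (E), (G), (C), (D)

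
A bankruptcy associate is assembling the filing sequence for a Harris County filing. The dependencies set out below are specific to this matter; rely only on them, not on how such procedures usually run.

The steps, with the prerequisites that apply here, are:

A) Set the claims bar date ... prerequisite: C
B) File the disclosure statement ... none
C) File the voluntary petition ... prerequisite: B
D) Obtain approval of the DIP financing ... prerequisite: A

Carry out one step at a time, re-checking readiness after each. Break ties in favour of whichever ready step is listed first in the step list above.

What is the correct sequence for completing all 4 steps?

Only B has no prerequisites, so it is first.
Next only C has its prerequisites met → C.
Next only A has its prerequisites met → A.
Next only D has its prerequisites met → D.

B, C, A, D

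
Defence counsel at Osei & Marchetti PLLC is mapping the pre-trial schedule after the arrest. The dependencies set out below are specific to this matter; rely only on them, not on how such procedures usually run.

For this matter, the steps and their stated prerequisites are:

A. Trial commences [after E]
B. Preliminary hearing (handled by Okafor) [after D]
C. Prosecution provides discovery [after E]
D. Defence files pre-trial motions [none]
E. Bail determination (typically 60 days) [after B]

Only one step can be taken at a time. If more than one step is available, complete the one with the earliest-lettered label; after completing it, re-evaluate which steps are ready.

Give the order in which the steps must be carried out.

D B E A C

D is the only step with nothing outstanding, so it goes first.
B is the only step now ready → B.
E needed B, now all done → E.
Now A and C have their prerequisites met. A has the earlier label, so A next.
That leaves C as the only ready step → C.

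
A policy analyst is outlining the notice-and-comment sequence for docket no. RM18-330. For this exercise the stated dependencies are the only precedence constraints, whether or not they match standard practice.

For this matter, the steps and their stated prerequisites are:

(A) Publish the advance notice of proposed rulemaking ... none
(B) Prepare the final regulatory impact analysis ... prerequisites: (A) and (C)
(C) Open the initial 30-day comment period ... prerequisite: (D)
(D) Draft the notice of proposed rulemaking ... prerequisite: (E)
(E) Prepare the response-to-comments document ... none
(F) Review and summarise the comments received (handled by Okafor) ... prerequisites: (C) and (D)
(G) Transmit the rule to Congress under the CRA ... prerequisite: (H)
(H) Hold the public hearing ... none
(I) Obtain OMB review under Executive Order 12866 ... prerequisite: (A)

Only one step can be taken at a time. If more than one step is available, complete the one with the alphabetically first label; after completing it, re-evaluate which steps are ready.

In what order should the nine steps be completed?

(A), (E) and (H) have no prerequisites; (A) has the earlier label, so (A) is first.
Ready: (E), (H) and (I). (E) has the earlier label → (E).
Ready: (D), (H) and (I). (D) has the earlier label → (D).
(C) now also ready, so the ready set is {(C), (H), (I)}; (C) has the earlier label → (C).
(B) and (F) now also ready, so the ready set is {(B), (F), (H), (I)}; (B) has the earlier label → (B).
Now (F), (H) and (I) have their prerequisites met. (F) has the earlier label, so (F) next.
Ready: (H) and (I). (H) has the earlier label → (H).
Ready: (G) and (I). (G) has the earlier label → (G).
Next only (I) has its prerequisites met → (I).

(A), (E), (D), (C), (B), (F), (H), (G), (I)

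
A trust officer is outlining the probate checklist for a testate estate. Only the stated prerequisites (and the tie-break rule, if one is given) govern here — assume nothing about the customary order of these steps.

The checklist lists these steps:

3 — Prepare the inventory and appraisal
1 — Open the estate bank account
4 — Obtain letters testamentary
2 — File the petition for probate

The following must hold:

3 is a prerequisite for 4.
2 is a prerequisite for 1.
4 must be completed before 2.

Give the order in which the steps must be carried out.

3, 4, 2, 1

3 has no prerequisites → 3 first.
4 is the only step now ready → 4.
That leaves 2 as the only ready step → 2.
That leaves 1 as the only ready step → 1.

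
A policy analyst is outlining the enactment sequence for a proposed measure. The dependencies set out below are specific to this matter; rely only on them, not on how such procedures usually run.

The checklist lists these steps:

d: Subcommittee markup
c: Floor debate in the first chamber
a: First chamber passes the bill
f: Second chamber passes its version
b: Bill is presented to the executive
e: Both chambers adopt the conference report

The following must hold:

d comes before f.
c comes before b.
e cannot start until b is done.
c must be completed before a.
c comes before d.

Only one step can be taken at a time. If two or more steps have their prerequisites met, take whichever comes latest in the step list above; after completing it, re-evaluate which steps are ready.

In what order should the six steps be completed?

c b e a d f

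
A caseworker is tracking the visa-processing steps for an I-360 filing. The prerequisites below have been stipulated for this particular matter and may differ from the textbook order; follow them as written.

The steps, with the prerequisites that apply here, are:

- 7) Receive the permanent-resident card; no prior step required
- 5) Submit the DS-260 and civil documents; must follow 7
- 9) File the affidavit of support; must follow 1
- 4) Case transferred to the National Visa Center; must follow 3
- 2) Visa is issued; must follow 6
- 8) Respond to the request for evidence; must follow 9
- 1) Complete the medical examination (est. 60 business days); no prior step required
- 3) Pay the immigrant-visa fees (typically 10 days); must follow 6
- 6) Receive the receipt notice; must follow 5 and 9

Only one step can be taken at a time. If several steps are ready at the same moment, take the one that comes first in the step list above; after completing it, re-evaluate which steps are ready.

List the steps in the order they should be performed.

7 → 5 → 1 → 9 → 8 → 6 → 2 → 3 → 4

7 and 1 have no prerequisites; 7 is listed earlier, so 7 is first.
Ready: 5 and 1. 5 is listed earlier → 5.
Next only 1 has its prerequisites met → 1.
9 needed 1, now all done → 9.
8 and 6 are both available; 8 is listed earlier → 8.
6 needed 5 and 9, now all done → 6.
Ready: 2 and 3. 2 is listed earlier → 2.
That leaves 3 as the only ready step → 3.
Next only 4 has its prerequisites met → 4.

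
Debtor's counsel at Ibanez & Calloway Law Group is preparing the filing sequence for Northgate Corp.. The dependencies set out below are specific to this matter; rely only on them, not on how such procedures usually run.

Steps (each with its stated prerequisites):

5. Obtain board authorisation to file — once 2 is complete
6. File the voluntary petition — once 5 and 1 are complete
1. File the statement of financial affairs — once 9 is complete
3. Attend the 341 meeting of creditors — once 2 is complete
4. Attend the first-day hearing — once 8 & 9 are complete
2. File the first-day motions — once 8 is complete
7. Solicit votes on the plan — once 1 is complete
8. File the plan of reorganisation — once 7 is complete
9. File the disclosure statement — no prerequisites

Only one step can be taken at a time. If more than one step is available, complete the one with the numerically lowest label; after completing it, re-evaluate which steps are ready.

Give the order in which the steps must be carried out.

9, 1, 7, 8, 2, 3, 4, 5, 6

Only 9 has no prerequisites, so it is first.
That leaves 1 as the only ready step → 1.
7 is the only step now ready → 7.
That leaves 8 as the only ready step → 8.
Ready: 2 and 4. 2 has the earlier label → 2.
Now 3, 4 and 5 have their prerequisites met. 3 has the earlier label, so 3 next.
Ready: 4 and 5. 4 has the earlier label → 4.
5 needed 2, now all done → 5.
6 needed 1 and 5, now all done → 6.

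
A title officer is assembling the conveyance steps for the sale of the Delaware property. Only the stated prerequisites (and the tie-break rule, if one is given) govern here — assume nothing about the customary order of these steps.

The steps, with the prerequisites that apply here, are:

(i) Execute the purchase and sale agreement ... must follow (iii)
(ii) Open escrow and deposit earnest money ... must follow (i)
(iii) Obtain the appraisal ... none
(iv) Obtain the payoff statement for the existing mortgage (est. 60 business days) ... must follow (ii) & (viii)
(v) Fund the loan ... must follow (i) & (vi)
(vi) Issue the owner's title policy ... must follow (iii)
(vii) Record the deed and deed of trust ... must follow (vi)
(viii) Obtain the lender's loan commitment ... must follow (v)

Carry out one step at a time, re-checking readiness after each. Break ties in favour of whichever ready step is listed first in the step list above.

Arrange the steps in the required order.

(iii) has no prerequisites → (iii) first.
(i) and (vi) are both available; (i) is listed earlier → (i).
(ii) now also ready, so the ready set is {(ii), (vi)}; (ii) is listed earlier → (ii).
(vi) is the only step now ready → (vi).
Ready: (v) and (vii). (v) is listed earlier → (v).
(viii) now also ready, so the ready set is {(vii), (viii)}; (vii) is listed earlier → (vii).
(viii) needed (v), now all done → (viii).
(iv) is the only step now ready → (iv).

(iii) (i) (ii) (vi) (v) (vii) (viii) (iv)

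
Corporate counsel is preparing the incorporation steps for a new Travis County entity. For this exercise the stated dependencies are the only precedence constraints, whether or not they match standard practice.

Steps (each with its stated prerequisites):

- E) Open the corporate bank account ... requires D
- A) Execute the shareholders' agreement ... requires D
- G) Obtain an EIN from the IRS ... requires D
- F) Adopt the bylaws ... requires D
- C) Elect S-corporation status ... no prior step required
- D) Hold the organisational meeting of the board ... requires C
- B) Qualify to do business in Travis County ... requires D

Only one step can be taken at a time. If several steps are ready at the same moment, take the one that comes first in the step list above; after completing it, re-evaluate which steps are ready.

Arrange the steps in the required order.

C → D → E → A → G → F → B

Only C has no prerequisites, so it is first.
That leaves D as the only ready step → D.
Now E, A, G, F and B have their prerequisites met. E is listed earlier, so E next.
Now A, G, F and B have their prerequisites met. A is listed earlier, so A next.
Now G, F and B have their prerequisites met. G is listed earlier, so G next.
Now F and B have their prerequisites met. F is listed earlier, so F next.
That leaves B as the only ready step → B.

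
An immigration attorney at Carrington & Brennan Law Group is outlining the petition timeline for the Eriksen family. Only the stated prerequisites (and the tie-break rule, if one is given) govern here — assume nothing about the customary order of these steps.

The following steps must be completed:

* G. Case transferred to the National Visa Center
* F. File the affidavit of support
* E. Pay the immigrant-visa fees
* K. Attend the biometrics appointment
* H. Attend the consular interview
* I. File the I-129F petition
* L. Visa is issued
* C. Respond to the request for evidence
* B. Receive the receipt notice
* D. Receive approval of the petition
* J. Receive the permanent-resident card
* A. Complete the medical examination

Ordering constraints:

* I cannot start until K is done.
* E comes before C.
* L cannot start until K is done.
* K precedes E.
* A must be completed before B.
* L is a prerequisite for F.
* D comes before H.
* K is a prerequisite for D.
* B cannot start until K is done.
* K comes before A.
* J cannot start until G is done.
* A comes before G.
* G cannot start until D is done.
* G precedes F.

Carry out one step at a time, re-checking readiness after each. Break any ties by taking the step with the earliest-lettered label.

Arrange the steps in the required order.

Only K has no prerequisites, so it is first.
Now A, D, E, I and L have their prerequisites met. A has the earlier label, so A next.
B now also ready, so the ready set is {B, D, E, I, L}; B has the earlier label → B.
Ready: D, E, I and L. D has the earlier label → D.
G and H now also ready, so the ready set is {E, G, H, I, L}; E has the earlier label → E.
C now also ready, so the ready set is {C, G, H, I, L}; C has the earlier label → C.
Now G, H, I and L have their prerequisites met. G has the earlier label, so G next.
H, I, J and L are all available; H has the earlier label → H.
Ready: I, J and L. I has the earlier label → I.
Ready: J and L. J has the earlier label → J.
L needed K, now all done → L.
That leaves F as the only ready step → F.

K, A, B, D, E, C, G, H, I, J, L, F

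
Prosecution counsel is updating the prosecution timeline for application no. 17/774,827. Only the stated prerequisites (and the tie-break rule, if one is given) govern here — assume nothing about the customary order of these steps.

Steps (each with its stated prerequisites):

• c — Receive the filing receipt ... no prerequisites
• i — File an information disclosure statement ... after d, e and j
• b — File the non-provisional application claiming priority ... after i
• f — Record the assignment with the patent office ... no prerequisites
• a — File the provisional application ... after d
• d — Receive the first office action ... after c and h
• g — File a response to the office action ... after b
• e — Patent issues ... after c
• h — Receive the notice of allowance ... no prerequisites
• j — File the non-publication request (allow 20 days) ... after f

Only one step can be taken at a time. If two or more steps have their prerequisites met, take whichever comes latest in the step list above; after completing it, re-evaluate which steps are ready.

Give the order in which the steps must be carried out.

h f j c e d a i b g

h, f and c have no prerequisites; h is listed later, so h is first.
Now f and c have their prerequisites met. f is listed later, so f next.
j and c are both available; j is listed later → j.
That leaves c as the only ready step → c.
Ready: e and d. e is listed later → e.
d needed h and c, now all done → d.
Now a and i have their prerequisites met. a is listed later, so a next.
Next only i has its prerequisites met → i.
That leaves b as the only ready step → b.
g needed b, now all done → g.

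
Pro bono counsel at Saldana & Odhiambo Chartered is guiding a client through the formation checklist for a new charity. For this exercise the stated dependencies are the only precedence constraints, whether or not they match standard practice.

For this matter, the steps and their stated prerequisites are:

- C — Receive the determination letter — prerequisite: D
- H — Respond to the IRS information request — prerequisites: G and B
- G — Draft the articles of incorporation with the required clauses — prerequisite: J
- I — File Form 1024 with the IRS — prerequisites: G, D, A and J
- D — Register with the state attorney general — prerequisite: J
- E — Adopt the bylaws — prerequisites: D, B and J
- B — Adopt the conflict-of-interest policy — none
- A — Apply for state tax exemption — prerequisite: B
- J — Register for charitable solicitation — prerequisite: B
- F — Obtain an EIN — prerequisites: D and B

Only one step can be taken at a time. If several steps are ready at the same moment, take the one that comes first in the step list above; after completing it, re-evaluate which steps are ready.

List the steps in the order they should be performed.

B, A, J, G, H, D, C, I, E, F

Only B has no prerequisites, so it is first.
A and J are both available; A is listed earlier → A.
J needed B, now all done → J.
Ready: G and D. G is listed earlier → G.
H now also ready, so the ready set is {H, D}; H is listed earlier → H.
That leaves D as the only ready step → D.
Ready: C, I, E and F. C is listed earlier → C.
I, E and F are all available; I is listed earlier → I.
Now E and F have their prerequisites met. E is listed earlier, so E next.
F is the only step now ready → F.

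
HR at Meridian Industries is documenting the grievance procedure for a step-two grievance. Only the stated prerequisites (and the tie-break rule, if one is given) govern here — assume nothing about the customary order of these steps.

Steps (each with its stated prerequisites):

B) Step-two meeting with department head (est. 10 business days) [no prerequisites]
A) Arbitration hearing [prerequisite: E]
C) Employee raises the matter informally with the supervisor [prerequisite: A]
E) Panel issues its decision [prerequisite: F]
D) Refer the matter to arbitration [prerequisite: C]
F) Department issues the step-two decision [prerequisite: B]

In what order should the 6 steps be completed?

Only B has no prerequisites, so it is first.
F needed B, now all done → F.
E needed F, now all done → E.
A needed E, now all done → A.
C needed A, now all done → C.
D needed C, now all done → D.

B → F → E → A → C → D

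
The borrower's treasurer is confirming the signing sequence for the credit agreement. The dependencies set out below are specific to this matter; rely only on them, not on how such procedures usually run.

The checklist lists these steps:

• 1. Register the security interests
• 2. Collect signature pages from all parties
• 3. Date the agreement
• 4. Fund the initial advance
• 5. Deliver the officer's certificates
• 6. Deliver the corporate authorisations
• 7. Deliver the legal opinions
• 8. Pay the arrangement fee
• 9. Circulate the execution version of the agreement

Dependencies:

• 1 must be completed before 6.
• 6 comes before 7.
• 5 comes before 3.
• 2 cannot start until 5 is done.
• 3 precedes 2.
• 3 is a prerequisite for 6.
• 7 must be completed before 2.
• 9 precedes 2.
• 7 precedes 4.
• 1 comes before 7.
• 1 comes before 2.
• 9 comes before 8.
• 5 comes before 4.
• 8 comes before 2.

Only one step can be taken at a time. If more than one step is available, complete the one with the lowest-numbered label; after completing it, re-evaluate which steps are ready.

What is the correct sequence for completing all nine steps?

1 → 5 → 3 → 6 → 7 → 4 → 9 → 8 → 2

Nothing is required for 1, 5 and 9. 1 has the earlier label → 1 first.
Ready: 5 and 9. 5 has the earlier label → 5.
Ready: 3 and 9. 3 has the earlier label → 3.
Now 6 and 9 have their prerequisites met. 6 has the earlier label, so 6 next.
7 now also ready, so the ready set is {7, 9}; 7 has the earlier label → 7.
Ready: 4 and 9. 4 has the earlier label → 4.
Next only 9 has its prerequisites met → 9.
8 is the only step now ready → 8.
That leaves 2 as the only ready step → 2.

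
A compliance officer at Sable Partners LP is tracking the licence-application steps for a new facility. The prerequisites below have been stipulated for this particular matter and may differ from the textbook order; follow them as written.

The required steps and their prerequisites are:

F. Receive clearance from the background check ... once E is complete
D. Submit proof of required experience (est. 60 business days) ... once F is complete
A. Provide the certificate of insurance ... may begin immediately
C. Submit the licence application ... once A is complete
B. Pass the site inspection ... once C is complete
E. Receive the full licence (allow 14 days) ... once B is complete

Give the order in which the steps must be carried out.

A has no prerequisites → A first.
Next only C has its prerequisites met → C.
B is the only step now ready → B.
E is the only step now ready → E.
F needed E, now all done → F.
That leaves D as the only ready step → D.

A, C, B, E, F, D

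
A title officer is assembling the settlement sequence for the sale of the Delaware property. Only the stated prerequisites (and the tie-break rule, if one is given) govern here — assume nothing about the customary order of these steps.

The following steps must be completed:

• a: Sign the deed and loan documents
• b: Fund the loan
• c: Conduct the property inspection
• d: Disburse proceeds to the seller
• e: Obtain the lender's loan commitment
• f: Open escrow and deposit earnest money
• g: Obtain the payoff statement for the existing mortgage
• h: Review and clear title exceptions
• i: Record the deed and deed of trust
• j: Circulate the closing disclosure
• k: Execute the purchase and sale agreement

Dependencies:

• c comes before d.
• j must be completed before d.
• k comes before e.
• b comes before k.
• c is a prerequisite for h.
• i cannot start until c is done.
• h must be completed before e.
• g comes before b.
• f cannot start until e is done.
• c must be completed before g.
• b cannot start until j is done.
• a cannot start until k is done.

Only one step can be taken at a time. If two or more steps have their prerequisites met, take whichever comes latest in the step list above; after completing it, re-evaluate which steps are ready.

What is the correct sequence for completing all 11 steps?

j and c have no prerequisites; j is listed later, so j is first.
Next only c has its prerequisites met → c.
Now i, h, g and d have their prerequisites met. i is listed later, so i next.
h, g and d are all available; h is listed later → h.
g and d are both available; g is listed later → g.
d and b are both available; d is listed later → d.
Next only b has its prerequisites met → b.
Next only k has its prerequisites met → k.
Now e and a have their prerequisites met. e is listed later, so e next.
f now also ready, so the ready set is {f, a}; f is listed later → f.
a needed k, now all done → a.

j c i h g d b k e f a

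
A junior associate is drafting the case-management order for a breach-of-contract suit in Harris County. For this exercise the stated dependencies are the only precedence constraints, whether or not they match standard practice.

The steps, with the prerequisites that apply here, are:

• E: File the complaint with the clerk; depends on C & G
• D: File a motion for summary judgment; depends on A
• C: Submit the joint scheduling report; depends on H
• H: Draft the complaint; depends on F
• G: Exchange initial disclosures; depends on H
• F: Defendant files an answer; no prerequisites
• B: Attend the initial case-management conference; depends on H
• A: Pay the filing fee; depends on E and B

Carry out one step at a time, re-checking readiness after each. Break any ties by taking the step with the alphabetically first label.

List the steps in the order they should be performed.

Only F has no prerequisites, so it is first.
H is the only step now ready → H.
Ready: B, C and G. B has the earlier label → B.
Ready: C and G. C has the earlier label → C.
Next only G has its prerequisites met → G.
That leaves E as the only ready step → E.
A is the only step now ready → A.
That leaves D as the only ready step → D.

F H B C G E A D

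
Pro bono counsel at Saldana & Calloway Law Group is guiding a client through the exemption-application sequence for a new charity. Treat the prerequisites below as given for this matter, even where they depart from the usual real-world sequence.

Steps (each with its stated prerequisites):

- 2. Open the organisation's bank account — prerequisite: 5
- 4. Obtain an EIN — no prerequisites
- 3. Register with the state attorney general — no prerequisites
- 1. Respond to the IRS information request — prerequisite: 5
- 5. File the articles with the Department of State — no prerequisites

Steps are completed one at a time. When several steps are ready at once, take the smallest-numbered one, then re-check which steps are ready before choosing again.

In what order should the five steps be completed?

3, 4, 5, 1, 2

Nothing is required for 3, 4 and 5. 3 has the earlier label → 3 first.
Ready: 4 and 5. 4 has the earlier label → 4.
That leaves 5 as the only ready step → 5.
Now 1 and 2 have their prerequisites met. 1 has the earlier label, so 1 next.
2 needed 5, now all done → 2.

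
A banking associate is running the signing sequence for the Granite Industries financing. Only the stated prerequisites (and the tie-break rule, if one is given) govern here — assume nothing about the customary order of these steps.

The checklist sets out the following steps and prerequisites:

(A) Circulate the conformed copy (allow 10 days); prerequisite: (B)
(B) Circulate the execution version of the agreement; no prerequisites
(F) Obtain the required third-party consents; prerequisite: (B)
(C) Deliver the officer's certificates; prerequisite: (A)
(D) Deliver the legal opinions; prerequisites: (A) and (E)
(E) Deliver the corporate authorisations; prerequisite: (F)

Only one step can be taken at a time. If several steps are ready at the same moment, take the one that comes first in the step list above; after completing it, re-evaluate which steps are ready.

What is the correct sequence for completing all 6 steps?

(B), (A), (F), (C), (E), (D)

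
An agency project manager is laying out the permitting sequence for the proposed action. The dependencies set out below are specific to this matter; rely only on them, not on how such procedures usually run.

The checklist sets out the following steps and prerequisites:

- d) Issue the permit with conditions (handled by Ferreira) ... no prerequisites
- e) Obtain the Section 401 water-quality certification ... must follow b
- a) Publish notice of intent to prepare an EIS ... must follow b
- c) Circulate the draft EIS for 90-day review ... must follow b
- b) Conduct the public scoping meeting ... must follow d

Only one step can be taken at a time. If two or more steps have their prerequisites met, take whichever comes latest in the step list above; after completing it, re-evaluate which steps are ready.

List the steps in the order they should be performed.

d, b, c, a, e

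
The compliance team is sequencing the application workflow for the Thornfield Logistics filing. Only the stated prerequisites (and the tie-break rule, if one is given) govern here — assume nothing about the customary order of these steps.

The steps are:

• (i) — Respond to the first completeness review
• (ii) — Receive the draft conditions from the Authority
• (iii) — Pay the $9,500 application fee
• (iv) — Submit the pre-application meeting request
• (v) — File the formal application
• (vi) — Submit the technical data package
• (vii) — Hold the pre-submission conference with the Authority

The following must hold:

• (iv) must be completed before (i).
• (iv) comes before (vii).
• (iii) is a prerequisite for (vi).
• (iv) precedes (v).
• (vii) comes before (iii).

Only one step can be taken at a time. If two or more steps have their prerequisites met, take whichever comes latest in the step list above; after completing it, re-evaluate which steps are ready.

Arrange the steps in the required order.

(iv), (vii), (v), (iii), (vi), (ii), (i)

Nothing is required for (iv) and (ii). (iv) is listed later → (iv) first.
(vii), (v) and (i) now also ready, so the ready set is {(vii), (v), (ii), (i)}; (vii) is listed later → (vii).
(v), (iii), (ii) and (i) are all available; (v) is listed later → (v).
Ready: (iii), (ii) and (i). (iii) is listed later → (iii).
(vi) now also ready, so the ready set is {(vi), (ii), (i)}; (vi) is listed later → (vi).
(ii) and (i) are both available; (ii) is listed later → (ii).
(i) needed (iv), now all done → (i).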